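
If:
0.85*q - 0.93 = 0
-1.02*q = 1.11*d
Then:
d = -1.01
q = 1.09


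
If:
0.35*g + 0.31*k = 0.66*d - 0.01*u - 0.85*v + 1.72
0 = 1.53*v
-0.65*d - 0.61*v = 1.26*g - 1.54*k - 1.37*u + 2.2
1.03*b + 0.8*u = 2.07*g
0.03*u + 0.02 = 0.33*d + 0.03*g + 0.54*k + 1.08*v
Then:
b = 0.656986620851409*u + 1.07921743527978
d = 0.311520281155848*u - 1.80096088155734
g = 0.713379816172441*u + 0.537001912240666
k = 1.10779080286426 - 0.174450161604821*u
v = 0.00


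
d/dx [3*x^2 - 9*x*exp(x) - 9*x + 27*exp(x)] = -9*x*exp(x) + 6*x + 18*exp(x) - 9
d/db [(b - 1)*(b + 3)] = 2*b + 2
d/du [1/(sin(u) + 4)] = -cos(u)/(sin(u) + 4)^2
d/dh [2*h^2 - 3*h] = 4*h - 3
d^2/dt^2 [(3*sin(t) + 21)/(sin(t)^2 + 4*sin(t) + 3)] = 3*(-9*(1 - cos(2*t))^2/4 + 199*sin(t)/4 + 23*sin(3*t)/4 + 33*cos(2*t)/2 + cos(4*t) + 281/2)/((sin(t) + 1)^2*(sin(t) + 3)^3)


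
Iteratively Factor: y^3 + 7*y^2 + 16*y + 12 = (y + 2)*(y^2 + 5*y + 6) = (y + 2)*(y + 3)*(y + 2)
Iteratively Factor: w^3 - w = (w)*(w^2 - 1) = w*(w - 1)*(w + 1)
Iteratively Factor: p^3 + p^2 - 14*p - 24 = (p + 2)*(p^2 - p - 12) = (p + 2)*(p + 3)*(p - 4)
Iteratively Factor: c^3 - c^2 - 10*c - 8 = (c + 2)*(c^2 - 3*c - 4) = (c + 1)*(c + 2)*(c - 4)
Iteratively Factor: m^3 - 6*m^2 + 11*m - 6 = (m - 3)*(m^2 - 3*m + 2) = (m - 3)*(m - 2)*(m - 1)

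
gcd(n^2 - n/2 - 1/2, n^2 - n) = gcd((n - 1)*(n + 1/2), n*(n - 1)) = n - 1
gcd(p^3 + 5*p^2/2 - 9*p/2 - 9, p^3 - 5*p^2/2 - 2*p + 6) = p^2 - p/2 - 3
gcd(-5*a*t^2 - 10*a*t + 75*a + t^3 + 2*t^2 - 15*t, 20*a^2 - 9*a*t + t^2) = -5*a + t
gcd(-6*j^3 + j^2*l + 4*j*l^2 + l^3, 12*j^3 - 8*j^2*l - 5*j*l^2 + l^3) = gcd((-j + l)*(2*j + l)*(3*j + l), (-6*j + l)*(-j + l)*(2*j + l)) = 2*j^2 - j*l - l^2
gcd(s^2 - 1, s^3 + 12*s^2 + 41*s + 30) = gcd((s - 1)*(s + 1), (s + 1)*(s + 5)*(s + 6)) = s + 1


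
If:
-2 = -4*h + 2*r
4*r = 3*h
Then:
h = 4/5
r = 3/5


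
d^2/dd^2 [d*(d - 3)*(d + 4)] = 6*d + 2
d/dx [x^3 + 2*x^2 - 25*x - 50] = 3*x^2 + 4*x - 25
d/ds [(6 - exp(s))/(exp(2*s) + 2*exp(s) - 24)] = (2*(exp(s) - 6)*(exp(s) + 1) - exp(2*s) - 2*exp(s) + 24)*exp(s)/(exp(2*s) + 2*exp(s) - 24)^2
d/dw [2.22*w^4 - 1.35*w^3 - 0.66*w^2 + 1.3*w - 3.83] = 8.88*w^3 - 4.05*w^2 - 1.32*w + 1.3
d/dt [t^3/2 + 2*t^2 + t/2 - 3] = 3*t^2/2 + 4*t + 1/2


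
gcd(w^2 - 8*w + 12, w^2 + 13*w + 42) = 1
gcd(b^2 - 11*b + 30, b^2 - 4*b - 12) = b - 6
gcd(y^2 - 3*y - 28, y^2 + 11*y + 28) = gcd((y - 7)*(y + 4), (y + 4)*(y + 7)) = y + 4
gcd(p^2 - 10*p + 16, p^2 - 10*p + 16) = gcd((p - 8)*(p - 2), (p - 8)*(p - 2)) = p^2 - 10*p + 16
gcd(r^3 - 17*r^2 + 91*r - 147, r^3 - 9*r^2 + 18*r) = r - 3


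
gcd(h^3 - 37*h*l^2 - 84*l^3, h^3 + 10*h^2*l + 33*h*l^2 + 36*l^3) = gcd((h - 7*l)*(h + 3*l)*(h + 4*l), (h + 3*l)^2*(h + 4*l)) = h^2 + 7*h*l + 12*l^2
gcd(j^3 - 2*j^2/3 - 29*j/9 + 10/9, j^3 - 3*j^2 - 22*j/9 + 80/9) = j^2 - j/3 - 10/3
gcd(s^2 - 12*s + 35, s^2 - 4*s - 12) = 1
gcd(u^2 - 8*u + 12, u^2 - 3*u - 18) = u - 6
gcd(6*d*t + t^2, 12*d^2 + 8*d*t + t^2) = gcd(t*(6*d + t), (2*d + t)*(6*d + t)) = 6*d + t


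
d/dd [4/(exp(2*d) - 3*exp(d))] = 4*(3 - 2*exp(d))*exp(-d)/(exp(d) - 3)^2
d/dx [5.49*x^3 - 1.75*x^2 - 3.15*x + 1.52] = 16.47*x^2 - 3.5*x - 3.15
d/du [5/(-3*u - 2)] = 15/(3*u + 2)^2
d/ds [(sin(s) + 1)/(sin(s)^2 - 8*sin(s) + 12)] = (-2*sin(s) + cos(s)^2 + 19)*cos(s)/(sin(s)^2 - 8*sin(s) + 12)^2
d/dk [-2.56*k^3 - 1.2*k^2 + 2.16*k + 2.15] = -7.68*k^2 - 2.4*k + 2.16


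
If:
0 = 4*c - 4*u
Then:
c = u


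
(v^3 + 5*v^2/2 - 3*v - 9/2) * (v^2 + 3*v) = v^5 + 11*v^4/2 + 9*v^3/2 - 27*v^2/2 - 27*v/2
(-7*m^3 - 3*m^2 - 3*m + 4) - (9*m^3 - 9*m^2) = -16*m^3 + 6*m^2 - 3*m + 4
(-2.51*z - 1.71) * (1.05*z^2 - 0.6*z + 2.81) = -2.6355*z^3 - 0.2895*z^2 - 6.0271*z - 4.8051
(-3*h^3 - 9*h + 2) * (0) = 0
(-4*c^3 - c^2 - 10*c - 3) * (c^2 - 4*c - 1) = -4*c^5 + 15*c^4 - 2*c^3 + 38*c^2 + 22*c + 3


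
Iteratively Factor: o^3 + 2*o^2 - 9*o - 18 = (o + 3)*(o^2 - o - 6) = (o - 3)*(o + 3)*(o + 2)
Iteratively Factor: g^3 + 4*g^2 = (g + 4)*(g^2) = g*(g + 4)*(g)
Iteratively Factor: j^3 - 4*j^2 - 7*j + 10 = (j - 1)*(j^2 - 3*j - 10) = (j - 1)*(j + 2)*(j - 5)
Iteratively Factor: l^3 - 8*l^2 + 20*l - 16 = (l - 2)*(l^2 - 6*l + 8) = (l - 2)^2*(l - 4)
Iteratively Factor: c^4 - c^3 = (c - 1)*(c^3) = c*(c - 1)*(c^2) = c^2*(c - 1)*(c)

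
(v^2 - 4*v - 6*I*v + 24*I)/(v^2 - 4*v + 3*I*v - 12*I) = (v - 6*I)/(v + 3*I)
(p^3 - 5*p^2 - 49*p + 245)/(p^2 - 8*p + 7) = (p^2 + 2*p - 35)/(p - 1)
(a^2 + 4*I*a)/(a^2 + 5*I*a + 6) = a*(a + 4*I)/(a^2 + 5*I*a + 6)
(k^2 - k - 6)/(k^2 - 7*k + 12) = (k + 2)/(k - 4)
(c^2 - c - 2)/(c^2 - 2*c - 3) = (c - 2)/(c - 3)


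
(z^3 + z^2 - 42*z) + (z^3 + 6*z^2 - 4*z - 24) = 2*z^3 + 7*z^2 - 46*z - 24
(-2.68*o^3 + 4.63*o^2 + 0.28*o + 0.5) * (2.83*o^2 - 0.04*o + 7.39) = -7.5844*o^5 + 13.2101*o^4 - 19.198*o^3 + 35.6195*o^2 + 2.0492*o + 3.695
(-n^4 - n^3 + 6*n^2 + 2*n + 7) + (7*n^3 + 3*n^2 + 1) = -n^4 + 6*n^3 + 9*n^2 + 2*n + 8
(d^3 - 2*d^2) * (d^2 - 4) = d^5 - 2*d^4 - 4*d^3 + 8*d^2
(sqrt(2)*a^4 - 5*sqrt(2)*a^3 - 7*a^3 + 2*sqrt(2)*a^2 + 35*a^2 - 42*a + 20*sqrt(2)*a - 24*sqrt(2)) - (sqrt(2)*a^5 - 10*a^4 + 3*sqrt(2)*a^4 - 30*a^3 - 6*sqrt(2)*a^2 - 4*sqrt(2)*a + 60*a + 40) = -sqrt(2)*a^5 - 2*sqrt(2)*a^4 + 10*a^4 - 5*sqrt(2)*a^3 + 23*a^3 + 8*sqrt(2)*a^2 + 35*a^2 - 102*a + 24*sqrt(2)*a - 40 - 24*sqrt(2)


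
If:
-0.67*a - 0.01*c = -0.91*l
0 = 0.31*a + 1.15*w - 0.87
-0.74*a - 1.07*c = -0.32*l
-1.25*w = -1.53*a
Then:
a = 0.51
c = -0.24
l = 0.37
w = 0.62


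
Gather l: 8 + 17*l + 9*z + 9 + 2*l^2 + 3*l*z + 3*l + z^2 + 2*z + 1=2*l^2 + l*(3*z + 20) + z^2 + 11*z + 18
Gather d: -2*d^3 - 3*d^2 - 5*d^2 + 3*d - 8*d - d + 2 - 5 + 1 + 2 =-2*d^3 - 8*d^2 - 6*d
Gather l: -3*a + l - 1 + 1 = -3*a + l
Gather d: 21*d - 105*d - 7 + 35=28 - 84*d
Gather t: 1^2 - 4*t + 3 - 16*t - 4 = -20*t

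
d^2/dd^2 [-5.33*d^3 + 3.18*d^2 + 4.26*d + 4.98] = 6.36 - 31.98*d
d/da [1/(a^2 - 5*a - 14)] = (5 - 2*a)/(-a^2 + 5*a + 14)^2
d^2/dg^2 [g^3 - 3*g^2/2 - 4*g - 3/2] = 6*g - 3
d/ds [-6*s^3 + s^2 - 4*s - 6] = -18*s^2 + 2*s - 4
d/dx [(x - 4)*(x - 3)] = 2*x - 7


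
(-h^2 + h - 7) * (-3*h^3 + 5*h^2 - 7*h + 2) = 3*h^5 - 8*h^4 + 33*h^3 - 44*h^2 + 51*h - 14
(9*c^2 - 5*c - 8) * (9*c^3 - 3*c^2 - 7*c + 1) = 81*c^5 - 72*c^4 - 120*c^3 + 68*c^2 + 51*c - 8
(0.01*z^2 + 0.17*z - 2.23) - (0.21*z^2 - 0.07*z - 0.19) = -0.2*z^2 + 0.24*z - 2.04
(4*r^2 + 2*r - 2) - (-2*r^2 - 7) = 6*r^2 + 2*r + 5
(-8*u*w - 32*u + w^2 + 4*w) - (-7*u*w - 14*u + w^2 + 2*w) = -u*w - 18*u + 2*w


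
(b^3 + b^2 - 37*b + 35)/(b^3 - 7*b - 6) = (-b^3 - b^2 + 37*b - 35)/(-b^3 + 7*b + 6)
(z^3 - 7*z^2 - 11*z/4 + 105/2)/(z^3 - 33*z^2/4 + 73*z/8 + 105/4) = 2*(2*z + 5)/(4*z + 5)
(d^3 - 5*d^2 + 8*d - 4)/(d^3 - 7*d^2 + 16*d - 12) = (d - 1)/(d - 3)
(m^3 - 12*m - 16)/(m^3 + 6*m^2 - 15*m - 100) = (m^2 + 4*m + 4)/(m^2 + 10*m + 25)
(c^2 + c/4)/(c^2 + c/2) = (4*c + 1)/(2*(2*c + 1))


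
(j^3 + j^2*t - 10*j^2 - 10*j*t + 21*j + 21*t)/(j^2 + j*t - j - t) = (j^2 - 10*j + 21)/(j - 1)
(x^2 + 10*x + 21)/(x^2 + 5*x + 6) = (x + 7)/(x + 2)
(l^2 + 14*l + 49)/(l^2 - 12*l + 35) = (l^2 + 14*l + 49)/(l^2 - 12*l + 35)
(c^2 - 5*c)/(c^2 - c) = (c - 5)/(c - 1)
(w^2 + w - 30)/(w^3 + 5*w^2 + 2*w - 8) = (w^2 + w - 30)/(w^3 + 5*w^2 + 2*w - 8)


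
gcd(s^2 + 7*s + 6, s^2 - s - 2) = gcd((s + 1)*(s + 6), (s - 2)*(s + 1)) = s + 1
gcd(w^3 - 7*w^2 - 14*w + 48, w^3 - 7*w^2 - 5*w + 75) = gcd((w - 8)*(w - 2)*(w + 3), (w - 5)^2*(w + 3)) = w + 3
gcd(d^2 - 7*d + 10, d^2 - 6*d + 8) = d - 2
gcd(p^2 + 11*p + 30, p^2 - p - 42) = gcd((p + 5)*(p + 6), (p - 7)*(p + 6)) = p + 6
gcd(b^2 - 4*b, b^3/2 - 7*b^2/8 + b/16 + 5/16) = 1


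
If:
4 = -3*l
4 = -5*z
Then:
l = -4/3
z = -4/5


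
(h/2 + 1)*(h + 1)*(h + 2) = h^3/2 + 5*h^2/2 + 4*h + 2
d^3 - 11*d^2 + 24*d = d*(d - 8)*(d - 3)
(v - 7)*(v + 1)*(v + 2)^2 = v^4 - 2*v^3 - 27*v^2 - 52*v - 28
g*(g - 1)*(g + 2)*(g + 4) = g^4 + 5*g^3 + 2*g^2 - 8*g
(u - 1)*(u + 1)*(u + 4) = u^3 + 4*u^2 - u - 4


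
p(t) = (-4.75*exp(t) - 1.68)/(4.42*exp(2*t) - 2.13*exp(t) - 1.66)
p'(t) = (-4.75*exp(t) - 1.68)*(-8.84*exp(2*t) + 2.13*exp(t))/(4.42*exp(2*t) - 2.13*exp(t) - 1.66)^2 - 4.75*exp(t)/(4.42*exp(2*t) - 2.13*exp(t) - 1.66) = (20.995*exp(2*t) + 14.8512*exp(t) + 4.3066)*exp(t)/(19.5364*exp(4*t) - 18.8292*exp(3*t) - 10.1375*exp(2*t) + 7.0716*exp(t) + 2.7556)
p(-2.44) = 1.16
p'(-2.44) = 0.15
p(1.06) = -0.53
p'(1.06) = 0.76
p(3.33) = -0.04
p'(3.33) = 0.04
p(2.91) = -0.06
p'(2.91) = 0.06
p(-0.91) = 1.99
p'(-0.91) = 1.70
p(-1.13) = 1.70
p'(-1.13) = 1.02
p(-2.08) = 1.22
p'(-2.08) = 0.24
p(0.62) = -1.09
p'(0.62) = 2.08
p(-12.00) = 1.01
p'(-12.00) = 0.00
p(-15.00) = 1.01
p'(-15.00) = 0.00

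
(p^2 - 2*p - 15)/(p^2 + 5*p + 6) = (p - 5)/(p + 2)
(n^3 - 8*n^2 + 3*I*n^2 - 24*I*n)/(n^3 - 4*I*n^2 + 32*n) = (n^2 + n*(-8 + 3*I) - 24*I)/(n^2 - 4*I*n + 32)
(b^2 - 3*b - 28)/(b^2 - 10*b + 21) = (b + 4)/(b - 3)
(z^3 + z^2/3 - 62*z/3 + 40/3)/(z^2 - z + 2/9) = 3*(z^2 + z - 20)/(3*z - 1)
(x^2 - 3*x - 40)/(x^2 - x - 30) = (x - 8)/(x - 6)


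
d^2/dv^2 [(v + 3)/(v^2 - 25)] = 2*(4*v^2*(v + 3) - 3*(v + 1)*(v^2 - 25))/(v^2 - 25)^3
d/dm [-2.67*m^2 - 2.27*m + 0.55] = -5.34*m - 2.27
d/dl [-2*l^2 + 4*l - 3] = 4 - 4*l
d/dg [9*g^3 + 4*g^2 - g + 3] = 27*g^2 + 8*g - 1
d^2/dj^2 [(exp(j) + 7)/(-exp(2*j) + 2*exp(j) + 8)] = (-exp(4*j) - 30*exp(3*j) - 6*exp(2*j) - 236*exp(j) + 48)*exp(j)/(exp(6*j) - 6*exp(5*j) - 12*exp(4*j) + 88*exp(3*j) + 96*exp(2*j) - 384*exp(j) - 512)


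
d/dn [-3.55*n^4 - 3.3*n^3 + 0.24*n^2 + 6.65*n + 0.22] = -14.2*n^3 - 9.9*n^2 + 0.48*n + 6.65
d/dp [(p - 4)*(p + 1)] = 2*p - 3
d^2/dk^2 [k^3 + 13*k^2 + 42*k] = 6*k + 26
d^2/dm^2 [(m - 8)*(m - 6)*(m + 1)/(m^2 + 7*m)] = 12*(29*m^3 + 24*m^2 + 168*m + 392)/(m^3*(m^3 + 21*m^2 + 147*m + 343))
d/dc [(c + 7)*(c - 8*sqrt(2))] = 2*c - 8*sqrt(2) + 7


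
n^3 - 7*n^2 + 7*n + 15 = (n - 5)*(n - 3)*(n + 1)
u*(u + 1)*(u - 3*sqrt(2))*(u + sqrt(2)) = u^4 - 2*sqrt(2)*u^3 + u^3 - 6*u^2 - 2*sqrt(2)*u^2 - 6*u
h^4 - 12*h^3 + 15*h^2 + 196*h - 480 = (h - 8)*(h - 5)*(h - 3)*(h + 4)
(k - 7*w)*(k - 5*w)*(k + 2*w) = k^3 - 10*k^2*w + 11*k*w^2 + 70*w^3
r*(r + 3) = r^2 + 3*r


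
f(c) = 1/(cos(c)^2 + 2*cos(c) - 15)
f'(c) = (2*sin(c)*cos(c) + 2*sin(c))/(cos(c)^2 + 2*cos(c) - 15)^2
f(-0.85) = -0.08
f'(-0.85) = -0.01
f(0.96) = -0.07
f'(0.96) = 0.01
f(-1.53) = -0.07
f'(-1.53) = -0.01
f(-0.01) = -0.08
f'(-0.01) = -0.00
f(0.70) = -0.08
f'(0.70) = 0.01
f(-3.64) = -0.06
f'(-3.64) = 0.00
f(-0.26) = -0.08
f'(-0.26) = -0.01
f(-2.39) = -0.06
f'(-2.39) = -0.00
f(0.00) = -0.08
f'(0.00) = 0.00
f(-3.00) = -0.06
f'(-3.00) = 0.00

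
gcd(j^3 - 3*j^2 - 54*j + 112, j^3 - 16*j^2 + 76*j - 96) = j^2 - 10*j + 16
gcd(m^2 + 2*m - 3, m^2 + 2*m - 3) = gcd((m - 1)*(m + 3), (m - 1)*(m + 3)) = m^2 + 2*m - 3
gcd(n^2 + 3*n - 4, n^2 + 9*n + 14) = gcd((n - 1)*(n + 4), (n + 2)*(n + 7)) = 1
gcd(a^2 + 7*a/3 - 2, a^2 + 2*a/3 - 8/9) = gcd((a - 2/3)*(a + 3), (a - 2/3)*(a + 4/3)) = a - 2/3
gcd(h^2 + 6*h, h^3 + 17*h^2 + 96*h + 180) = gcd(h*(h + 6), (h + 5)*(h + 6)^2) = h + 6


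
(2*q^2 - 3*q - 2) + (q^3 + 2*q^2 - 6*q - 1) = q^3 + 4*q^2 - 9*q - 3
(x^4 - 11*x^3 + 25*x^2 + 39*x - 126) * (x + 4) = x^5 - 7*x^4 - 19*x^3 + 139*x^2 + 30*x - 504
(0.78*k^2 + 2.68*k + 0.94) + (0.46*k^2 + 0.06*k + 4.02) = 1.24*k^2 + 2.74*k + 4.96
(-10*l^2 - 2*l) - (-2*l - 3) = 3 - 10*l^2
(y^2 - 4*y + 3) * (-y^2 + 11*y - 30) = -y^4 + 15*y^3 - 77*y^2 + 153*y - 90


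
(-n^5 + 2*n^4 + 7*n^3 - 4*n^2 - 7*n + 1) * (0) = 0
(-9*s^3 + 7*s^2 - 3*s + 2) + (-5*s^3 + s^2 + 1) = -14*s^3 + 8*s^2 - 3*s + 3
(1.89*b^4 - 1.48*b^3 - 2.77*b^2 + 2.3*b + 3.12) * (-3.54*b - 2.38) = -6.6906*b^5 + 0.741000000000001*b^4 + 13.3282*b^3 - 1.5494*b^2 - 16.5188*b - 7.4256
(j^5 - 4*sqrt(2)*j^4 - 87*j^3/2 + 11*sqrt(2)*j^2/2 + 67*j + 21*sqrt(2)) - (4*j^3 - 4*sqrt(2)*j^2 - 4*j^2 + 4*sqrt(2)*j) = j^5 - 4*sqrt(2)*j^4 - 95*j^3/2 + 4*j^2 + 19*sqrt(2)*j^2/2 - 4*sqrt(2)*j + 67*j + 21*sqrt(2)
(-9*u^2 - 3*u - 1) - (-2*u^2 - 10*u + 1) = -7*u^2 + 7*u - 2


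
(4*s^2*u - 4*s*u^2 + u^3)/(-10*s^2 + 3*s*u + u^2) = u*(-2*s + u)/(5*s + u)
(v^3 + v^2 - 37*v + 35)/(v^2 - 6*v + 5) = v + 7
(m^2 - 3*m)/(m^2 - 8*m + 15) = m/(m - 5)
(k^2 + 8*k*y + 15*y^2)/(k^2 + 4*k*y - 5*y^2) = (-k - 3*y)/(-k + y)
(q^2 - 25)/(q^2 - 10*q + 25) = (q + 5)/(q - 5)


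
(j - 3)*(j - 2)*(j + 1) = j^3 - 4*j^2 + j + 6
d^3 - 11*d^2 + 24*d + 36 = (d - 6)^2*(d + 1)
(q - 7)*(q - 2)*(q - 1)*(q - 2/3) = q^4 - 32*q^3/3 + 89*q^2/3 - 88*q/3 + 28/3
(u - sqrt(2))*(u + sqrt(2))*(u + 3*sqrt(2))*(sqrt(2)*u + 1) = sqrt(2)*u^4 + 7*u^3 + sqrt(2)*u^2 - 14*u - 6*sqrt(2)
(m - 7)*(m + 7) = m^2 - 49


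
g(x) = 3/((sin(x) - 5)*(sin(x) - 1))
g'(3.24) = -0.59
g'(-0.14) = 0.54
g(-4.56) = 64.53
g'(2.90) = -1.23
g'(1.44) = 1340.70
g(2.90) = 0.83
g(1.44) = 87.62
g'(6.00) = 0.41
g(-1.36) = 0.25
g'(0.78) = 6.03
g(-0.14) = 0.51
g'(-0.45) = 0.31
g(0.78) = 2.35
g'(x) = -3*cos(x)/((sin(x) - 5)*(sin(x) - 1)^2) - 3*cos(x)/((sin(x) - 5)^2*(sin(x) - 1))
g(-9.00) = 0.39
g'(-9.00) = -0.32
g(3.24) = 0.54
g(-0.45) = 0.38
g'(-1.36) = 0.04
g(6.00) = 0.44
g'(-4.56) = -847.73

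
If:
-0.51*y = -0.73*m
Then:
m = 0.698630136986301*y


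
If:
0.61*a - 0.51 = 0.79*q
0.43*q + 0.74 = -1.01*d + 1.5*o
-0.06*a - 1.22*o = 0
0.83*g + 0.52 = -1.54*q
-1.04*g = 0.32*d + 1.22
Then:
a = 1.03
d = -0.87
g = -0.90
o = -0.05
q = 0.15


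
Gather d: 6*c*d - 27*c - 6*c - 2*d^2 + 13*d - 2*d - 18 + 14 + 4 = -33*c - 2*d^2 + d*(6*c + 11)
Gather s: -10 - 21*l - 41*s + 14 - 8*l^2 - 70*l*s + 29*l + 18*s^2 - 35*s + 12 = -8*l^2 + 8*l + 18*s^2 + s*(-70*l - 76) + 16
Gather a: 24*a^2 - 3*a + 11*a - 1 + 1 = 24*a^2 + 8*a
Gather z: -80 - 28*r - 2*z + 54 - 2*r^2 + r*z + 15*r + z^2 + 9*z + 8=-2*r^2 - 13*r + z^2 + z*(r + 7) - 18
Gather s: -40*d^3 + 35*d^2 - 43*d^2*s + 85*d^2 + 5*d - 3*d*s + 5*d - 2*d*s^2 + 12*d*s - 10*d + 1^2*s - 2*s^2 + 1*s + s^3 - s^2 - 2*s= -40*d^3 + 120*d^2 + s^3 + s^2*(-2*d - 3) + s*(-43*d^2 + 9*d)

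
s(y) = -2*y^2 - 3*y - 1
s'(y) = -4*y - 3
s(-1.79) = -2.04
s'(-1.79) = 4.16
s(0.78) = -4.56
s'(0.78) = -6.12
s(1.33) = -8.53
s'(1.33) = -8.32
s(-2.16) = -3.85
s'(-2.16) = 5.64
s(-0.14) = -0.62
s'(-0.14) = -2.44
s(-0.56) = 0.05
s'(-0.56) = -0.76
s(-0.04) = -0.88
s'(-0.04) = -2.84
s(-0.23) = -0.42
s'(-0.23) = -2.08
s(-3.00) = -10.00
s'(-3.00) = 9.00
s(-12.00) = -253.00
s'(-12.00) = 45.00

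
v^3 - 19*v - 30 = (v - 5)*(v + 2)*(v + 3)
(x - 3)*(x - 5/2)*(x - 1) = x^3 - 13*x^2/2 + 13*x - 15/2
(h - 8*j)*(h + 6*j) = h^2 - 2*h*j - 48*j^2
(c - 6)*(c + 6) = c^2 - 36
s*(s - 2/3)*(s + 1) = s^3 + s^2/3 - 2*s/3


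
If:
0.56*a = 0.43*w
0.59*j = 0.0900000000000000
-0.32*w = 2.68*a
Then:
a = 0.00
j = 0.15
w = 0.00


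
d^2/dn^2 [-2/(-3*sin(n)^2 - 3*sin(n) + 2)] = 6*(-12*sin(n)^4 - 9*sin(n)^3 + 7*sin(n)^2 + 16*sin(n) + 10)/(3*sin(n)^2 + 3*sin(n) - 2)^3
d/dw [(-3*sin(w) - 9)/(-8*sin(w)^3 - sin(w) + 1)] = 3*(-16*sin(w)^3 - 72*sin(w)^2 - 4)*cos(w)/(8*sin(w)^3 + sin(w) - 1)^2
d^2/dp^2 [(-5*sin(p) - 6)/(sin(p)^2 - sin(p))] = (5*sin(p) + 34 + 6/sin(p) - 24/sin(p)^2 + 12/sin(p)^3)/(sin(p) - 1)^2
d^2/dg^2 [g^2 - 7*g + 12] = 2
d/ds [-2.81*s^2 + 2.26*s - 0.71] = 2.26 - 5.62*s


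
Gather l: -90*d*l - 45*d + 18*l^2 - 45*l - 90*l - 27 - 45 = -45*d + 18*l^2 + l*(-90*d - 135) - 72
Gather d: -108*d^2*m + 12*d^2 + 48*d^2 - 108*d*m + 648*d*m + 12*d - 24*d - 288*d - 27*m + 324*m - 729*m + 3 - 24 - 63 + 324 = d^2*(60 - 108*m) + d*(540*m - 300) - 432*m + 240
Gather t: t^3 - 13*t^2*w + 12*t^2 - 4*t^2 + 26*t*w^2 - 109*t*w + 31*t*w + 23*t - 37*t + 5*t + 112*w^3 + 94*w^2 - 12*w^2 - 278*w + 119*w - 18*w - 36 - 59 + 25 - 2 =t^3 + t^2*(8 - 13*w) + t*(26*w^2 - 78*w - 9) + 112*w^3 + 82*w^2 - 177*w - 72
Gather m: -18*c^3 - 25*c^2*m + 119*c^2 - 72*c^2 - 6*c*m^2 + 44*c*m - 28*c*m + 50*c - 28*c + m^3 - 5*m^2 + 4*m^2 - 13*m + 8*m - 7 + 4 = -18*c^3 + 47*c^2 + 22*c + m^3 + m^2*(-6*c - 1) + m*(-25*c^2 + 16*c - 5) - 3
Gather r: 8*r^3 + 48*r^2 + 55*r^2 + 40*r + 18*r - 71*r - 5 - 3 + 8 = 8*r^3 + 103*r^2 - 13*r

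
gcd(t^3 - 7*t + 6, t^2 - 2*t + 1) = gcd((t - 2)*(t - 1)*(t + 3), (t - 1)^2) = t - 1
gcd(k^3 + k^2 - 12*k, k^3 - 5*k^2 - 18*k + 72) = k^2 + k - 12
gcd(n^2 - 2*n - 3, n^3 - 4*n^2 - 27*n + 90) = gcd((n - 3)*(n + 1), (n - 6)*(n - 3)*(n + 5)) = n - 3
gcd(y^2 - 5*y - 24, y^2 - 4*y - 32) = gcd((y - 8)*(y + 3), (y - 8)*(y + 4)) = y - 8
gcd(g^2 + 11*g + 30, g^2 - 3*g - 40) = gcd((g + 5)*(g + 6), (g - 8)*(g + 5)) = g + 5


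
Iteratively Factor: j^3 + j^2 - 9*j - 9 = (j + 3)*(j^2 - 2*j - 3) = (j + 1)*(j + 3)*(j - 3)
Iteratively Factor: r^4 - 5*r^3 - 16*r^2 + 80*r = (r - 5)*(r^3 - 16*r) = (r - 5)*(r - 4)*(r^2 + 4*r) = r*(r - 5)*(r - 4)*(r + 4)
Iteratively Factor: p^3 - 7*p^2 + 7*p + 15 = (p - 5)*(p^2 - 2*p - 3) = (p - 5)*(p - 3)*(p + 1)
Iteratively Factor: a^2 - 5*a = (a)*(a - 5)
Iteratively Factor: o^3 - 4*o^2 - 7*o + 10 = (o - 5)*(o^2 + o - 2) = (o - 5)*(o + 2)*(o - 1)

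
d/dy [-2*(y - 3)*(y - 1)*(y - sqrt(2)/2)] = -6*y^2 + 2*sqrt(2)*y + 16*y - 6 - 4*sqrt(2)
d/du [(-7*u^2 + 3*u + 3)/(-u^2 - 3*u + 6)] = 3*(8*u^2 - 26*u + 9)/(u^4 + 6*u^3 - 3*u^2 - 36*u + 36)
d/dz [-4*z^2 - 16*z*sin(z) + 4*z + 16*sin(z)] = -16*z*cos(z) - 8*z + 16*sqrt(2)*cos(z + pi/4) + 4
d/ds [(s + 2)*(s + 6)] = 2*s + 8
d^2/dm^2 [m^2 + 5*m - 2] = 2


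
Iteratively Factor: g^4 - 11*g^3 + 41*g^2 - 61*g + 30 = (g - 1)*(g^3 - 10*g^2 + 31*g - 30) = (g - 2)*(g - 1)*(g^2 - 8*g + 15) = (g - 5)*(g - 2)*(g - 1)*(g - 3)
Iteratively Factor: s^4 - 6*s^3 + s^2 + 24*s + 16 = (s + 1)*(s^3 - 7*s^2 + 8*s + 16) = (s - 4)*(s + 1)*(s^2 - 3*s - 4) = (s - 4)*(s + 1)^2*(s - 4)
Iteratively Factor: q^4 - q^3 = (q - 1)*(q^3) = q*(q - 1)*(q^2) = q^2*(q - 1)*(q)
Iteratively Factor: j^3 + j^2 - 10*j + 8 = (j - 2)*(j^2 + 3*j - 4) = (j - 2)*(j + 4)*(j - 1)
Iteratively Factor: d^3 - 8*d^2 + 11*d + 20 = (d - 5)*(d^2 - 3*d - 4) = (d - 5)*(d + 1)*(d - 4)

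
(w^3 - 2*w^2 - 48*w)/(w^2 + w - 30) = w*(w - 8)/(w - 5)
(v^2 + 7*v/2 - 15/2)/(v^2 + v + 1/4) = 2*(2*v^2 + 7*v - 15)/(4*v^2 + 4*v + 1)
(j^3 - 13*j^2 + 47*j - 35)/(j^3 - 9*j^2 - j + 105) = (j - 1)/(j + 3)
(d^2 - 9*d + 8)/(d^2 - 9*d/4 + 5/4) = 4*(d - 8)/(4*d - 5)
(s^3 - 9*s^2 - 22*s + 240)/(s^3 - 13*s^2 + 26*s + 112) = (s^2 - s - 30)/(s^2 - 5*s - 14)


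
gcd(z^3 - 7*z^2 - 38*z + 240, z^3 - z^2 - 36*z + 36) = z + 6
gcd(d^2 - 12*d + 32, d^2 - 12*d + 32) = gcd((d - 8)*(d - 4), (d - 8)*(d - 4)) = d^2 - 12*d + 32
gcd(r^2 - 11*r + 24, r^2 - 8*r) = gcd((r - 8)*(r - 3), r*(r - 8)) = r - 8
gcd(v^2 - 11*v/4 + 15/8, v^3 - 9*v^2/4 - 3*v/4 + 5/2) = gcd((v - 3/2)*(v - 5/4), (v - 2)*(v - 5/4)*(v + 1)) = v - 5/4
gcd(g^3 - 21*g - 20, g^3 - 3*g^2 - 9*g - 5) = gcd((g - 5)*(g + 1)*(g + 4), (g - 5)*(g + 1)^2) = g^2 - 4*g - 5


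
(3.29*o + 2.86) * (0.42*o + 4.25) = 1.3818*o^2 + 15.1837*o + 12.155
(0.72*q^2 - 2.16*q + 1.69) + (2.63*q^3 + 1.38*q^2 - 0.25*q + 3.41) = 2.63*q^3 + 2.1*q^2 - 2.41*q + 5.1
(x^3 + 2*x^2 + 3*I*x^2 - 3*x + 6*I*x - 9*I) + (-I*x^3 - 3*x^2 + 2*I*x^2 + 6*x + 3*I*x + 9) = x^3 - I*x^3 - x^2 + 5*I*x^2 + 3*x + 9*I*x + 9 - 9*I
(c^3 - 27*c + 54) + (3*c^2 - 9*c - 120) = c^3 + 3*c^2 - 36*c - 66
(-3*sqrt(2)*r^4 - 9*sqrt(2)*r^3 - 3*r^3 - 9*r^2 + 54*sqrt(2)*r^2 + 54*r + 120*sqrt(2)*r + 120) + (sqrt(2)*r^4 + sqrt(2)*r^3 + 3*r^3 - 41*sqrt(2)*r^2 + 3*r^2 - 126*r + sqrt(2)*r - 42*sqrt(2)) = -2*sqrt(2)*r^4 - 8*sqrt(2)*r^3 - 6*r^2 + 13*sqrt(2)*r^2 - 72*r + 121*sqrt(2)*r - 42*sqrt(2) + 120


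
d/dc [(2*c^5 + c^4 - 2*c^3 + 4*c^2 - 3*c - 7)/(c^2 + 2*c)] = (6*c^6 + 18*c^5 + 4*c^4 - 8*c^3 + 11*c^2 + 14*c + 14)/(c^2*(c^2 + 4*c + 4))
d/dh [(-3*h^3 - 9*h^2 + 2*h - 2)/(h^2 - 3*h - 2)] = (-3*h^4 + 18*h^3 + 43*h^2 + 40*h - 10)/(h^4 - 6*h^3 + 5*h^2 + 12*h + 4)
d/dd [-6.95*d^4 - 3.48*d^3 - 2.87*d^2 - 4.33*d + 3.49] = -27.8*d^3 - 10.44*d^2 - 5.74*d - 4.33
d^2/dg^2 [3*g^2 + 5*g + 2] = 6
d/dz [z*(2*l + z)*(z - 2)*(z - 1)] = 6*l*z^2 - 12*l*z + 4*l + 4*z^3 - 9*z^2 + 4*z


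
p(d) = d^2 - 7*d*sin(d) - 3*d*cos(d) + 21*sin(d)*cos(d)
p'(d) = 3*d*sin(d) - 7*d*cos(d) + 2*d - 21*sin(d)^2 - 7*sin(d) + 21*cos(d)^2 - 3*cos(d)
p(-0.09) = -1.66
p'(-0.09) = 18.77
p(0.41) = 5.57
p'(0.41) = 7.46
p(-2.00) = -3.28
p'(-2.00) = -10.48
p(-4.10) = 23.35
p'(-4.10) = -45.89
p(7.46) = 6.28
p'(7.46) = -6.89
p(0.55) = 6.24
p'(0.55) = 1.99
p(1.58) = -8.71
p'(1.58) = -19.97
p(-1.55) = -8.79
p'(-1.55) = -12.27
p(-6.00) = 70.65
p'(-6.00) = 36.18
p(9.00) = 71.75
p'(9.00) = 100.24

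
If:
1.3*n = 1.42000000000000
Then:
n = 1.09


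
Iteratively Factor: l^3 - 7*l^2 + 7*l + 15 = (l + 1)*(l^2 - 8*l + 15) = (l - 3)*(l + 1)*(l - 5)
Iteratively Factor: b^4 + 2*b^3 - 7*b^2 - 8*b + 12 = (b - 2)*(b^3 + 4*b^2 + b - 6) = (b - 2)*(b + 3)*(b^2 + b - 2) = (b - 2)*(b + 2)*(b + 3)*(b - 1)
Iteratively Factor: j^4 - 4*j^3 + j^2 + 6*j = (j - 2)*(j^3 - 2*j^2 - 3*j) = j*(j - 2)*(j^2 - 2*j - 3) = j*(j - 3)*(j - 2)*(j + 1)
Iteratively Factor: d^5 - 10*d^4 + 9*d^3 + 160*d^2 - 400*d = (d - 5)*(d^4 - 5*d^3 - 16*d^2 + 80*d) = d*(d - 5)*(d^3 - 5*d^2 - 16*d + 80) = d*(d - 5)*(d - 4)*(d^2 - d - 20) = d*(d - 5)^2*(d - 4)*(d + 4)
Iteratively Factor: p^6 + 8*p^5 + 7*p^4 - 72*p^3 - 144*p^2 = (p + 3)*(p^5 + 5*p^4 - 8*p^3 - 48*p^2) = (p + 3)*(p + 4)*(p^4 + p^3 - 12*p^2) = (p - 3)*(p + 3)*(p + 4)*(p^3 + 4*p^2) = p*(p - 3)*(p + 3)*(p + 4)*(p^2 + 4*p) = p*(p - 3)*(p + 3)*(p + 4)^2*(p)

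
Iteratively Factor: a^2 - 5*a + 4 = (a - 4)*(a - 1)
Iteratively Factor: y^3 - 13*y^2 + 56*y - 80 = (y - 4)*(y^2 - 9*y + 20) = (y - 5)*(y - 4)*(y - 4)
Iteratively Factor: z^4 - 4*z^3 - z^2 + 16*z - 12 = (z - 3)*(z^3 - z^2 - 4*z + 4) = (z - 3)*(z - 2)*(z^2 + z - 2) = (z - 3)*(z - 2)*(z - 1)*(z + 2)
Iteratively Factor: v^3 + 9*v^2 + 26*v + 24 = (v + 4)*(v^2 + 5*v + 6) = (v + 2)*(v + 4)*(v + 3)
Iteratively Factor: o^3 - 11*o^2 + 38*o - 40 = (o - 2)*(o^2 - 9*o + 20) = (o - 4)*(o - 2)*(o - 5)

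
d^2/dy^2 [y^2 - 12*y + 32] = 2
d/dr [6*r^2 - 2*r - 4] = 12*r - 2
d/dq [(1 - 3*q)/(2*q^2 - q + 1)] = (-6*q^2 + 3*q + (3*q - 1)*(4*q - 1) - 3)/(2*q^2 - q + 1)^2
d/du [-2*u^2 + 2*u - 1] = 2 - 4*u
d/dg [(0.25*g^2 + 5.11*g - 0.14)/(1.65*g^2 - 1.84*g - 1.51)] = (-8.8915*g^2 - 0.293000000000001*g - 7.9737)/(2.7225*g^4 - 6.072*g^3 - 1.5974*g^2 + 5.5568*g + 2.2801)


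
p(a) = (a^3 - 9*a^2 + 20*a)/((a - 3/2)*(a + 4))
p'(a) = (3*a^2 - 18*a + 20)/((a - 3/2)*(a + 4)) - (a^3 - 9*a^2 + 20*a)/((a - 3/2)*(a + 4)^2) - (a^3 - 9*a^2 + 20*a)/((a - 3/2)^2*(a + 4)) = 2*(2*a^4 + 10*a^3 - 121*a^2 + 216*a - 240)/(4*a^4 + 20*a^3 - 23*a^2 - 120*a + 144)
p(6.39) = 0.42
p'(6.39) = 0.42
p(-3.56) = 103.48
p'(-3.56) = -269.57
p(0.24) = -0.80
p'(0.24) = -3.42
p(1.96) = 4.43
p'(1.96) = -11.75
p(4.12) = -0.02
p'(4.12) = -0.14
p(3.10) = 0.47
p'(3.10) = -0.97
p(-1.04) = 4.21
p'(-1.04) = -5.35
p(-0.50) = 1.77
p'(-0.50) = -3.87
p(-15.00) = -31.40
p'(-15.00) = 0.56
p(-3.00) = 37.33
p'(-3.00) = -51.48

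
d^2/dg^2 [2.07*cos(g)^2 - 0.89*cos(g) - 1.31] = 0.89*cos(g) - 4.14*cos(2*g)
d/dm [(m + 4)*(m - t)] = 2*m - t + 4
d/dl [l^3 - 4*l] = 3*l^2 - 4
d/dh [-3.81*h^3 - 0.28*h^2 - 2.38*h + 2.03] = -11.43*h^2 - 0.56*h - 2.38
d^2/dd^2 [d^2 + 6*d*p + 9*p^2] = 2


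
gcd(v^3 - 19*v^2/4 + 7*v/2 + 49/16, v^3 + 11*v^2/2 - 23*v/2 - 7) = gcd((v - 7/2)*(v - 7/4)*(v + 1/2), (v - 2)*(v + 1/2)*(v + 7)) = v + 1/2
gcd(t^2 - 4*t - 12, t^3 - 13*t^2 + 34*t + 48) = t - 6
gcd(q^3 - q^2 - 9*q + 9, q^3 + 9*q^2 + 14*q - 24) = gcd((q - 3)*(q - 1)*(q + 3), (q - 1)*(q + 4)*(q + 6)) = q - 1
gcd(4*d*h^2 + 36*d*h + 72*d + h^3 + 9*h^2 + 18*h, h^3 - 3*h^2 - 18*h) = h + 3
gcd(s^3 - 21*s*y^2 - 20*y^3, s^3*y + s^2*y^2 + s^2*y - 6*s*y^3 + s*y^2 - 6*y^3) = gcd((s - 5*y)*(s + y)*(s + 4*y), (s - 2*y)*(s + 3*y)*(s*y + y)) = 1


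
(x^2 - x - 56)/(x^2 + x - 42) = (x - 8)/(x - 6)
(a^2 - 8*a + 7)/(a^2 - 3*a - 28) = (a - 1)/(a + 4)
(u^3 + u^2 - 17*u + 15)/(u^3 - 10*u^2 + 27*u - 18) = (u + 5)/(u - 6)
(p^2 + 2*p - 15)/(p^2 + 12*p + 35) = (p - 3)/(p + 7)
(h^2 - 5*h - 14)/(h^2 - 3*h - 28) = (h + 2)/(h + 4)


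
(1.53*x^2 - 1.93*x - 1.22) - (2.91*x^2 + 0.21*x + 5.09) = -1.38*x^2 - 2.14*x - 6.31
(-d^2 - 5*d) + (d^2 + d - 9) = -4*d - 9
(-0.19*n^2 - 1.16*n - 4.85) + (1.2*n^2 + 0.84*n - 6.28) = 1.01*n^2 - 0.32*n - 11.13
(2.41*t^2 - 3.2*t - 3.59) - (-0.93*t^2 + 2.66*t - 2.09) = 3.34*t^2 - 5.86*t - 1.5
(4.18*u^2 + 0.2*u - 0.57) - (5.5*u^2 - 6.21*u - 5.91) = -1.32*u^2 + 6.41*u + 5.34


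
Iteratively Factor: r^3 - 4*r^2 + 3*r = (r - 3)*(r^2 - r) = r*(r - 3)*(r - 1)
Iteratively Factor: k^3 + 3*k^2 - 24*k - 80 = (k + 4)*(k^2 - k - 20) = (k - 5)*(k + 4)*(k + 4)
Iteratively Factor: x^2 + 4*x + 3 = (x + 3)*(x + 1)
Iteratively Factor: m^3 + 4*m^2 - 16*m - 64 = (m + 4)*(m^2 - 16) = (m - 4)*(m + 4)*(m + 4)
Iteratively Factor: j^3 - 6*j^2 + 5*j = (j - 5)*(j^2 - j) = (j - 5)*(j - 1)*(j)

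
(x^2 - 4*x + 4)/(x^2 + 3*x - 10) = (x - 2)/(x + 5)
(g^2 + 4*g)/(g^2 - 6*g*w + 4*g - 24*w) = g/(g - 6*w)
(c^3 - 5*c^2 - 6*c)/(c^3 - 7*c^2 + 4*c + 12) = c/(c - 2)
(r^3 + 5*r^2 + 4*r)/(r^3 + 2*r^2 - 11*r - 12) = r/(r - 3)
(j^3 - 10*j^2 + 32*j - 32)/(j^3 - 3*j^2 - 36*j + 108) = (j^3 - 10*j^2 + 32*j - 32)/(j^3 - 3*j^2 - 36*j + 108)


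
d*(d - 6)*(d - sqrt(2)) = d^3 - 6*d^2 - sqrt(2)*d^2 + 6*sqrt(2)*d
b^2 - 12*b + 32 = (b - 8)*(b - 4)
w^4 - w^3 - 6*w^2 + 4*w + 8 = (w - 2)^2*(w + 1)*(w + 2)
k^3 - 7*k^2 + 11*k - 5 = (k - 5)*(k - 1)^2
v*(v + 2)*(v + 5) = v^3 + 7*v^2 + 10*v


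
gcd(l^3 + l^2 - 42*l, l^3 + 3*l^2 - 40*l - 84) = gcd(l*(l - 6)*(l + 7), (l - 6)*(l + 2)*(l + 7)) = l^2 + l - 42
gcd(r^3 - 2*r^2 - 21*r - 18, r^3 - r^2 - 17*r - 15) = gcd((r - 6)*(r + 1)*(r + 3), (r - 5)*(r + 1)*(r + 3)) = r^2 + 4*r + 3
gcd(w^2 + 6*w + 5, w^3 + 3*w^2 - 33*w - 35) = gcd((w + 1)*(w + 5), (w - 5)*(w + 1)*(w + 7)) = w + 1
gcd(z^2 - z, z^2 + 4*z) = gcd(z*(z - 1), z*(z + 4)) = z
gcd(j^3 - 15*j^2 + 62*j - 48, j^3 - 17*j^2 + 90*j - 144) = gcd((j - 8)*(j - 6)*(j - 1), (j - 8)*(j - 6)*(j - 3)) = j^2 - 14*j + 48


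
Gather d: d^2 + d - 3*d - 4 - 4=d^2 - 2*d - 8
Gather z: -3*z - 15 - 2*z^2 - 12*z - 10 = -2*z^2 - 15*z - 25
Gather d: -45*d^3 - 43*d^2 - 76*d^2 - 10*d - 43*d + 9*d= -45*d^3 - 119*d^2 - 44*d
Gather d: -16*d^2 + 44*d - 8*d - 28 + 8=-16*d^2 + 36*d - 20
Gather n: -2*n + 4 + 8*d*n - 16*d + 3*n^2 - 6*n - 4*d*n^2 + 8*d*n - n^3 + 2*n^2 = -16*d - n^3 + n^2*(5 - 4*d) + n*(16*d - 8) + 4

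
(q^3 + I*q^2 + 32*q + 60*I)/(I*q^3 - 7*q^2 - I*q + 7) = (q^3 + I*q^2 + 32*q + 60*I)/(I*q^3 - 7*q^2 - I*q + 7)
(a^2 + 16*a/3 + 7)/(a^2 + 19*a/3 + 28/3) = (a + 3)/(a + 4)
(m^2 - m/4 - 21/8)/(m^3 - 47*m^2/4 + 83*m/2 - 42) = (m + 3/2)/(m^2 - 10*m + 24)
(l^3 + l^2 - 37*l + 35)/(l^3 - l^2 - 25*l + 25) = (l + 7)/(l + 5)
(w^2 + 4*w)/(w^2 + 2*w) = (w + 4)/(w + 2)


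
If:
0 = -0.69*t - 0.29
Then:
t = -0.42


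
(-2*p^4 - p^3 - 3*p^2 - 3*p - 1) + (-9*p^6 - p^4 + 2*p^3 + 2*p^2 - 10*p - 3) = -9*p^6 - 3*p^4 + p^3 - p^2 - 13*p - 4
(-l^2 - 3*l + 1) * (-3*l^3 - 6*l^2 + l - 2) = 3*l^5 + 15*l^4 + 14*l^3 - 7*l^2 + 7*l - 2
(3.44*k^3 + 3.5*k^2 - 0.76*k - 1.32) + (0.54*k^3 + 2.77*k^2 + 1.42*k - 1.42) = 3.98*k^3 + 6.27*k^2 + 0.66*k - 2.74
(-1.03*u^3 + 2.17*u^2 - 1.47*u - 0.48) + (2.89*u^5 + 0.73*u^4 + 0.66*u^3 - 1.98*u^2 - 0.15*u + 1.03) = 2.89*u^5 + 0.73*u^4 - 0.37*u^3 + 0.19*u^2 - 1.62*u + 0.55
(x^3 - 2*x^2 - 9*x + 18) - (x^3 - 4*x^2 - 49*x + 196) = 2*x^2 + 40*x - 178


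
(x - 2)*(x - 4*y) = x^2 - 4*x*y - 2*x + 8*y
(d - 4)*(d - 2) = d^2 - 6*d + 8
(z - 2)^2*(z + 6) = z^3 + 2*z^2 - 20*z + 24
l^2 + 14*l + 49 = (l + 7)^2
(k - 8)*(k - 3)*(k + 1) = k^3 - 10*k^2 + 13*k + 24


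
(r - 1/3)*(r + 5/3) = r^2 + 4*r/3 - 5/9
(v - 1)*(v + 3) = v^2 + 2*v - 3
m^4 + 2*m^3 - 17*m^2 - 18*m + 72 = (m - 3)*(m - 2)*(m + 3)*(m + 4)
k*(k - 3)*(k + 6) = k^3 + 3*k^2 - 18*k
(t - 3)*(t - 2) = t^2 - 5*t + 6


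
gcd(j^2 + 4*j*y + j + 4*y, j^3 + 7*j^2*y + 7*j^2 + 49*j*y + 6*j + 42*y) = j + 1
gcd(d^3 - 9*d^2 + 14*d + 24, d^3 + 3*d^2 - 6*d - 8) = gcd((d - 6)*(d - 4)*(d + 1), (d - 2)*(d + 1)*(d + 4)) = d + 1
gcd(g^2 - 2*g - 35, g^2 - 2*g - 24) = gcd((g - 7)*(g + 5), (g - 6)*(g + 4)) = 1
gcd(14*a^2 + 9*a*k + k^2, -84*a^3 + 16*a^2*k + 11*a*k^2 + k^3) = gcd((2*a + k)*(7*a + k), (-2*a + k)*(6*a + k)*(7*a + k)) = 7*a + k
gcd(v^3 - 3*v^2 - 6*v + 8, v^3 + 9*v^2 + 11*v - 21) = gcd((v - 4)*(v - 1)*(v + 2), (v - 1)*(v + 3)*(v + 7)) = v - 1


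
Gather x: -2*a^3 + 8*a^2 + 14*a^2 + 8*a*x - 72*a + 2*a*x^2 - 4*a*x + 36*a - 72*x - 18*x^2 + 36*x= -2*a^3 + 22*a^2 - 36*a + x^2*(2*a - 18) + x*(4*a - 36)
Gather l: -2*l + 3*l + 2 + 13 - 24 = l - 9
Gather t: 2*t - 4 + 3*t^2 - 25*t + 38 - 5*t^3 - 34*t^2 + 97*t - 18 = -5*t^3 - 31*t^2 + 74*t + 16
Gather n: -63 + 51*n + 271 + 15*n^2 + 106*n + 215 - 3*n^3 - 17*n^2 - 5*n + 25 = -3*n^3 - 2*n^2 + 152*n + 448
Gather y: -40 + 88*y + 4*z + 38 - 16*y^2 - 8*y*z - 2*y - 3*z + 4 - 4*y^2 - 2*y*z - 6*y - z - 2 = -20*y^2 + y*(80 - 10*z)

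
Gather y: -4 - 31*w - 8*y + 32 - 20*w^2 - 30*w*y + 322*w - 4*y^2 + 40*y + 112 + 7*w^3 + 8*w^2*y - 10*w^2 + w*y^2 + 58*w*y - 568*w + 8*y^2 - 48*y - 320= 7*w^3 - 30*w^2 - 277*w + y^2*(w + 4) + y*(8*w^2 + 28*w - 16) - 180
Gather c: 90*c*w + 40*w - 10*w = 90*c*w + 30*w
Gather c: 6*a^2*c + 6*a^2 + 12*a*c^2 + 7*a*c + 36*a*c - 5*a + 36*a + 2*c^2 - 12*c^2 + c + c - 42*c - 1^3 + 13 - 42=6*a^2 + 31*a + c^2*(12*a - 10) + c*(6*a^2 + 43*a - 40) - 30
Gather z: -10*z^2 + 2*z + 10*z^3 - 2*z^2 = 10*z^3 - 12*z^2 + 2*z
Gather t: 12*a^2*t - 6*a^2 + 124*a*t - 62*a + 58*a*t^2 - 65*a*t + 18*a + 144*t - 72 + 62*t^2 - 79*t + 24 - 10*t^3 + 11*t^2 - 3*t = -6*a^2 - 44*a - 10*t^3 + t^2*(58*a + 73) + t*(12*a^2 + 59*a + 62) - 48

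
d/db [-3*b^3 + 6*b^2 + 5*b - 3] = -9*b^2 + 12*b + 5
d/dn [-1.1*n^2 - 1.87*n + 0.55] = -2.2*n - 1.87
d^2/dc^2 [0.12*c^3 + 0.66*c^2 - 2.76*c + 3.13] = 0.72*c + 1.32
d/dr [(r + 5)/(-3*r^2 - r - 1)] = (-3*r^2 - r + (r + 5)*(6*r + 1) - 1)/(3*r^2 + r + 1)^2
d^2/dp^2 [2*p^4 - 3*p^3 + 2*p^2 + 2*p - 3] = 24*p^2 - 18*p + 4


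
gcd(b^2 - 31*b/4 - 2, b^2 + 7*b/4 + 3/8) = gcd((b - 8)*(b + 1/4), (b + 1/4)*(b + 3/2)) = b + 1/4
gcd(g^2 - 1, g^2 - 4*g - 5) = g + 1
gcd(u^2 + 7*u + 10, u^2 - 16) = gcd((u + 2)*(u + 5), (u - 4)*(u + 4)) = 1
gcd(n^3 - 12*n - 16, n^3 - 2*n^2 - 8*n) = n^2 - 2*n - 8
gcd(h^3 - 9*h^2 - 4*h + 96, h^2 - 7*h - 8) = h - 8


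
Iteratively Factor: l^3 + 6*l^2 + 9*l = (l + 3)*(l^2 + 3*l) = l*(l + 3)*(l + 3)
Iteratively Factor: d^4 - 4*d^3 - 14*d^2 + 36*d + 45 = (d + 1)*(d^3 - 5*d^2 - 9*d + 45) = (d - 3)*(d + 1)*(d^2 - 2*d - 15) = (d - 5)*(d - 3)*(d + 1)*(d + 3)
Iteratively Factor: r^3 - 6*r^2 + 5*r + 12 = (r - 4)*(r^2 - 2*r - 3) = (r - 4)*(r - 3)*(r + 1)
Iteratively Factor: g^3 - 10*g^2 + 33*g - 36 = (g - 3)*(g^2 - 7*g + 12) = (g - 3)^2*(g - 4)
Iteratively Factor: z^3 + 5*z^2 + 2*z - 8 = (z - 1)*(z^2 + 6*z + 8) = (z - 1)*(z + 4)*(z + 2)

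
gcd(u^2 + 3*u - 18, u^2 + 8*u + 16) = 1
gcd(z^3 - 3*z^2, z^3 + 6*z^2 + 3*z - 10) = 1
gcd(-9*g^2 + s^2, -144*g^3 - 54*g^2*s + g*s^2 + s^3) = 3*g + s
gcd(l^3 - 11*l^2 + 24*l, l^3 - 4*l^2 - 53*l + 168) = l^2 - 11*l + 24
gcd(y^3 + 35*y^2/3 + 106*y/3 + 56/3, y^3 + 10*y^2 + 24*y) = y + 4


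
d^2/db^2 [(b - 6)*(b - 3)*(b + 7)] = 6*b - 4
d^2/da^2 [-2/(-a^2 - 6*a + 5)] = 4*(-a^2 - 6*a + 4*(a + 3)^2 + 5)/(a^2 + 6*a - 5)^3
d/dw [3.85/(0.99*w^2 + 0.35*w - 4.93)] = (-7.623*w - 1.3475)/(0.99*w^2 + 0.35*w - 4.93)^2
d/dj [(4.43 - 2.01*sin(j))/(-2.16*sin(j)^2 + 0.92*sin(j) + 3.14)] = (-4.3416*sin(j)^2 + 19.1376*sin(j) - 10.387)*cos(j)/(4.6656*sin(j)^4 - 3.9744*sin(j)^3 - 12.7184*sin(j)^2 + 5.7776*sin(j) + 9.8596)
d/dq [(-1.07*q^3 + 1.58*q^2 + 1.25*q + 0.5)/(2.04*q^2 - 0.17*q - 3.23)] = (-2.1828*q^4 + 0.3638*q^3 + 7.5497*q^2 - 12.2468*q - 3.9525)/(4.1616*q^4 - 0.6936*q^3 - 13.1495*q^2 + 1.0982*q + 10.4329)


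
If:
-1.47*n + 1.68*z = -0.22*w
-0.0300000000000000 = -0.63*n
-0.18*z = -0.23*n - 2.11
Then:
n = 0.05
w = -89.66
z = 11.78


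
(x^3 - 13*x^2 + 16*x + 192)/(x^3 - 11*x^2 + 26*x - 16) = (x^2 - 5*x - 24)/(x^2 - 3*x + 2)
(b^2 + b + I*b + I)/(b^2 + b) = (b + I)/b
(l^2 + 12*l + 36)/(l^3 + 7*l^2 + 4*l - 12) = (l + 6)/(l^2 + l - 2)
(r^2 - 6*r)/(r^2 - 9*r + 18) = r/(r - 3)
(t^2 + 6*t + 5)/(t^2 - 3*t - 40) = (t + 1)/(t - 8)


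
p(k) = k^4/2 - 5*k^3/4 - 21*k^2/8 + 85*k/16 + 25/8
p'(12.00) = 2858.31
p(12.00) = 7896.88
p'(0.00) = 5.31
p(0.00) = 3.12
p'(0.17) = 4.32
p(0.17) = 3.95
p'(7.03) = 477.93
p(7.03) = 697.67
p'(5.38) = 179.97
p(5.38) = 179.97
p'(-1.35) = 0.64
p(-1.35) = -4.09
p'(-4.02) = -164.11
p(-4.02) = 151.13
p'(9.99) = 1572.62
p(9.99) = 3528.00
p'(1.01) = -1.75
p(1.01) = 5.05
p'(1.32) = -3.55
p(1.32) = 4.21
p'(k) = 2*k^3 - 15*k^2/4 - 21*k/4 + 85/16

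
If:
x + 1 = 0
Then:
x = -1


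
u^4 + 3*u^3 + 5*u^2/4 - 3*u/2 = u*(u - 1/2)*(u + 3/2)*(u + 2)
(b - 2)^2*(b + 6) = b^3 + 2*b^2 - 20*b + 24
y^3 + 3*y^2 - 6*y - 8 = (y - 2)*(y + 1)*(y + 4)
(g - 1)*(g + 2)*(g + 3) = g^3 + 4*g^2 + g - 6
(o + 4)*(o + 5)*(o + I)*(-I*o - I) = -I*o^4 + o^3 - 10*I*o^3 + 10*o^2 - 29*I*o^2 + 29*o - 20*I*o + 20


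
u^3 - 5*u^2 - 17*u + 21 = (u - 7)*(u - 1)*(u + 3)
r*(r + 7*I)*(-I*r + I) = -I*r^3 + 7*r^2 + I*r^2 - 7*r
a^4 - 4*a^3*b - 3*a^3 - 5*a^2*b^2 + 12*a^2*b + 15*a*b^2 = a*(a - 3)*(a - 5*b)*(a + b)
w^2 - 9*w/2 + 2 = (w - 4)*(w - 1/2)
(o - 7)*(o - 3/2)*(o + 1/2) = o^3 - 8*o^2 + 25*o/4 + 21/4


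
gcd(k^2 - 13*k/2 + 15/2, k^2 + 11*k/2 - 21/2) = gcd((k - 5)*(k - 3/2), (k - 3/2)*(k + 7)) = k - 3/2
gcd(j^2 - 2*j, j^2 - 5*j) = j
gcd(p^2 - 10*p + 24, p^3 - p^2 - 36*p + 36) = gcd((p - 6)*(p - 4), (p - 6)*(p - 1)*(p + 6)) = p - 6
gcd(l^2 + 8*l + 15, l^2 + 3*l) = l + 3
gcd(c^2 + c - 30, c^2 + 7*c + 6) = c + 6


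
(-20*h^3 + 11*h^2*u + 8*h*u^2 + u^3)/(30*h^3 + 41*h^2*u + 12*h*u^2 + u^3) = (-4*h^2 + 3*h*u + u^2)/(6*h^2 + 7*h*u + u^2)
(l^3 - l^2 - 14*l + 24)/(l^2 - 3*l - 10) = (-l^3 + l^2 + 14*l - 24)/(-l^2 + 3*l + 10)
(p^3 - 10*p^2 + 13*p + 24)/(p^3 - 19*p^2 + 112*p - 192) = (p + 1)/(p - 8)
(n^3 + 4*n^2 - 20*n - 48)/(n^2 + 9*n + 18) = (n^2 - 2*n - 8)/(n + 3)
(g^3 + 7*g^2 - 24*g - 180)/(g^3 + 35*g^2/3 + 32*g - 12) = 3*(g - 5)/(3*g - 1)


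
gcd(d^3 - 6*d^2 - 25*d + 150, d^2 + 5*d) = d + 5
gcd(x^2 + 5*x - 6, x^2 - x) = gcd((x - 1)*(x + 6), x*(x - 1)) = x - 1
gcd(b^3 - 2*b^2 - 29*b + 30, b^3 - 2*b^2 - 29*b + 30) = b^3 - 2*b^2 - 29*b + 30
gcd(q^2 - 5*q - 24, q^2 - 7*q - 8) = q - 8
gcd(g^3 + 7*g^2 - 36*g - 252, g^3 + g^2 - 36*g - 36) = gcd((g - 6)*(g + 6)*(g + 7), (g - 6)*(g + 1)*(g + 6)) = g^2 - 36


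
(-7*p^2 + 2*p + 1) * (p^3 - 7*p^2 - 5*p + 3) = -7*p^5 + 51*p^4 + 22*p^3 - 38*p^2 + p + 3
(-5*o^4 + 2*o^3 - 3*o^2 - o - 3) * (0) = 0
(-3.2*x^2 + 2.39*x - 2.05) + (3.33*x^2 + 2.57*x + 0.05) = 0.13*x^2 + 4.96*x - 2.0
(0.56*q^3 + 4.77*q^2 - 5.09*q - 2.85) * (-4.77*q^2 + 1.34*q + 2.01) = -2.6712*q^5 - 22.0025*q^4 + 31.7967*q^3 + 16.3616*q^2 - 14.0499*q - 5.7285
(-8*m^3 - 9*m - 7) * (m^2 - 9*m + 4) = -8*m^5 + 72*m^4 - 41*m^3 + 74*m^2 + 27*m - 28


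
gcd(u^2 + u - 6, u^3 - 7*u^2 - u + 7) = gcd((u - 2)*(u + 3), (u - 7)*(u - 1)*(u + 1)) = 1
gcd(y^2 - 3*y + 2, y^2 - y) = y - 1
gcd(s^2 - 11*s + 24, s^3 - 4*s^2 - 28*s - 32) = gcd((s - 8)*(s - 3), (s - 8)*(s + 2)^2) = s - 8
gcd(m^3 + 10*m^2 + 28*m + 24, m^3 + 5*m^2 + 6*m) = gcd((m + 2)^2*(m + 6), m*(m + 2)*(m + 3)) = m + 2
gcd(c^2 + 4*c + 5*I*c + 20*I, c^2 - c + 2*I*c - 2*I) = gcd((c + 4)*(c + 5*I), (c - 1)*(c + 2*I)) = 1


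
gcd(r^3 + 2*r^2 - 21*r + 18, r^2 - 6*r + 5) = r - 1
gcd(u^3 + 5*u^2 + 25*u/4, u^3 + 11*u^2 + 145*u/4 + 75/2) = u^2 + 5*u + 25/4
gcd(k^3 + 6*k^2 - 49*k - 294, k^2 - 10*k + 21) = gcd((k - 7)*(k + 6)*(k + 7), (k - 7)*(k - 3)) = k - 7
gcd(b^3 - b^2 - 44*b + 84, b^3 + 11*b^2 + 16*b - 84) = b^2 + 5*b - 14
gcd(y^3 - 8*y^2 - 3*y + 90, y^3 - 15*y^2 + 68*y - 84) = y - 6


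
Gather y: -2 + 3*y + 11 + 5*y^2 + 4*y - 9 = 5*y^2 + 7*y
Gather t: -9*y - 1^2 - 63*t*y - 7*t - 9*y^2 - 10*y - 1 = t*(-63*y - 7) - 9*y^2 - 19*y - 2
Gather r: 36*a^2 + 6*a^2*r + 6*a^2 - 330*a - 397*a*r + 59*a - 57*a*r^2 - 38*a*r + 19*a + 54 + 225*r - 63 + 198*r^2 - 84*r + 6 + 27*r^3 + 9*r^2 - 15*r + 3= 42*a^2 - 252*a + 27*r^3 + r^2*(207 - 57*a) + r*(6*a^2 - 435*a + 126)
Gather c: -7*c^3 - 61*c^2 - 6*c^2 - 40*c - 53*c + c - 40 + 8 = -7*c^3 - 67*c^2 - 92*c - 32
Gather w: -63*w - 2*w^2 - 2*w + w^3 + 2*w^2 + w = w^3 - 64*w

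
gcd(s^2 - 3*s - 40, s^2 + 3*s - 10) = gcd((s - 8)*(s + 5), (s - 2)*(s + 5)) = s + 5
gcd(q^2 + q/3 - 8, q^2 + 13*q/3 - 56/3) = q - 8/3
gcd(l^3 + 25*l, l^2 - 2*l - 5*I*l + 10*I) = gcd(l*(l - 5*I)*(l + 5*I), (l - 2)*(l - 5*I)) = l - 5*I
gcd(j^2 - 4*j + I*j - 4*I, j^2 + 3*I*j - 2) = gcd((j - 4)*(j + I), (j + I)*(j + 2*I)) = j + I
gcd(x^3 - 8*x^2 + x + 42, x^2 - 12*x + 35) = x - 7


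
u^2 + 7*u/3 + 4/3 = (u + 1)*(u + 4/3)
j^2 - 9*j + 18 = (j - 6)*(j - 3)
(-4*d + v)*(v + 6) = -4*d*v - 24*d + v^2 + 6*v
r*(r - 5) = r^2 - 5*r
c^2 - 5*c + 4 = (c - 4)*(c - 1)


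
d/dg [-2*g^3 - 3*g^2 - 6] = 6*g*(-g - 1)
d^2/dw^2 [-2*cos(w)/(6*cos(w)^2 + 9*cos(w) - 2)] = 4*(-27*sin(w)^4 + 45*sin(w)^2 + 18*cos(w)^5 - 34*cos(w) - 36)/(-6*sin(w)^2 + 9*cos(w) + 4)^3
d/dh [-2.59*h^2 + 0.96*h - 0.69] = 0.96 - 5.18*h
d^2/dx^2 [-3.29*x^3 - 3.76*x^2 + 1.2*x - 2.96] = -19.74*x - 7.52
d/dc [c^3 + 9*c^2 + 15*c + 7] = 3*c^2 + 18*c + 15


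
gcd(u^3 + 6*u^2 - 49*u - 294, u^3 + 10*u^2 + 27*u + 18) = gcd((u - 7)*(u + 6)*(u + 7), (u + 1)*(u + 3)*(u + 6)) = u + 6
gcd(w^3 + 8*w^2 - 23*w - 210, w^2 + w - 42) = w + 7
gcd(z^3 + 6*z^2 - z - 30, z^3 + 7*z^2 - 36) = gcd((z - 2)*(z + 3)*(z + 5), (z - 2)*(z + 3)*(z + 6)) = z^2 + z - 6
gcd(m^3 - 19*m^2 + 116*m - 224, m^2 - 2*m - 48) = m - 8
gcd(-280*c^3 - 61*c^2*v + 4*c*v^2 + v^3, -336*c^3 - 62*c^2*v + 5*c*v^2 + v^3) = -56*c^2 - c*v + v^2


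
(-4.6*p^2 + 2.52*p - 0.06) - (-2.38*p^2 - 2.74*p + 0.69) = -2.22*p^2 + 5.26*p - 0.75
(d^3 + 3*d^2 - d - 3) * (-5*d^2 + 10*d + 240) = -5*d^5 - 5*d^4 + 275*d^3 + 725*d^2 - 270*d - 720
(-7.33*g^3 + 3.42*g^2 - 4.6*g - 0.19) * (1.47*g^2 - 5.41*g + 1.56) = -10.7751*g^5 + 44.6827*g^4 - 36.699*g^3 + 29.9419*g^2 - 6.1481*g - 0.2964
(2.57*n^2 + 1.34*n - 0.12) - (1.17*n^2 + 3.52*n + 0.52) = 1.4*n^2 - 2.18*n - 0.64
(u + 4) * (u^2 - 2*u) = u^3 + 2*u^2 - 8*u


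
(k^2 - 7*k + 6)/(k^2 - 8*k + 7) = (k - 6)/(k - 7)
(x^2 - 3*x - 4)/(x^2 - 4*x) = (x + 1)/x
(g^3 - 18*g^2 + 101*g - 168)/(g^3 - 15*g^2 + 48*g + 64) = (g^2 - 10*g + 21)/(g^2 - 7*g - 8)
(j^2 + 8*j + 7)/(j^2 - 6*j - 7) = (j + 7)/(j - 7)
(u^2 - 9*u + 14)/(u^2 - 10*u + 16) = (u - 7)/(u - 8)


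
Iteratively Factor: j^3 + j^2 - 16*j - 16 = (j + 1)*(j^2 - 16) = (j + 1)*(j + 4)*(j - 4)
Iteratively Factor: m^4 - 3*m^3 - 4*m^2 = (m - 4)*(m^3 + m^2) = m*(m - 4)*(m^2 + m) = m^2*(m - 4)*(m + 1)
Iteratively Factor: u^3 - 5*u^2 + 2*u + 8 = (u - 2)*(u^2 - 3*u - 4) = (u - 2)*(u + 1)*(u - 4)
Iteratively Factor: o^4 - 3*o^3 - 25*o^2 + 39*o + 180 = (o - 4)*(o^3 + o^2 - 21*o - 45) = (o - 4)*(o + 3)*(o^2 - 2*o - 15) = (o - 5)*(o - 4)*(o + 3)*(o + 3)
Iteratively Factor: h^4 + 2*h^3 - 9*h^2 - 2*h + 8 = (h + 4)*(h^3 - 2*h^2 - h + 2) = (h - 2)*(h + 4)*(h^2 - 1) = (h - 2)*(h + 1)*(h + 4)*(h - 1)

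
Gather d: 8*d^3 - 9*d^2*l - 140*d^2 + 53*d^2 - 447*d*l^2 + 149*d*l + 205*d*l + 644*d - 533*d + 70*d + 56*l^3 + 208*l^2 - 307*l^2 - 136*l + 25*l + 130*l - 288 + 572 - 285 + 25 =8*d^3 + d^2*(-9*l - 87) + d*(-447*l^2 + 354*l + 181) + 56*l^3 - 99*l^2 + 19*l + 24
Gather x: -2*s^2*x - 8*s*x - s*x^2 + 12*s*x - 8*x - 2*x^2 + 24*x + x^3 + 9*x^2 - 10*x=x^3 + x^2*(7 - s) + x*(-2*s^2 + 4*s + 6)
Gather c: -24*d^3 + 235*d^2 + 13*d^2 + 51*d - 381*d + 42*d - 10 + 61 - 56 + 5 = -24*d^3 + 248*d^2 - 288*d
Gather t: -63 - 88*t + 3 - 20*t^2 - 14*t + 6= -20*t^2 - 102*t - 54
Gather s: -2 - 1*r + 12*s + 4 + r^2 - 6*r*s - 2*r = r^2 - 3*r + s*(12 - 6*r) + 2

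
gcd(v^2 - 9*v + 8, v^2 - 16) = 1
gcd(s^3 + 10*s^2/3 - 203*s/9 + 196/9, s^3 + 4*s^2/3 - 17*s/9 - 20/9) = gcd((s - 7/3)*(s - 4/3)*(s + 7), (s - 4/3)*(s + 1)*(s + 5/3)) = s - 4/3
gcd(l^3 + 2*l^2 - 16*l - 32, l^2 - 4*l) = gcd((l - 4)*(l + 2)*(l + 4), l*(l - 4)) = l - 4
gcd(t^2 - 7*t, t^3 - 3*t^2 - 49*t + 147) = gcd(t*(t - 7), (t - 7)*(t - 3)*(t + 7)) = t - 7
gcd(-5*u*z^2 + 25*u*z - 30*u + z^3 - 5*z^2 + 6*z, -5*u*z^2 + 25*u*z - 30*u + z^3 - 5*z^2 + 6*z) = -5*u*z^2 + 25*u*z - 30*u + z^3 - 5*z^2 + 6*z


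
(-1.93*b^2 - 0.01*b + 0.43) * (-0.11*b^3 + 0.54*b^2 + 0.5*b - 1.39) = 0.2123*b^5 - 1.0411*b^4 - 1.0177*b^3 + 2.9099*b^2 + 0.2289*b - 0.5977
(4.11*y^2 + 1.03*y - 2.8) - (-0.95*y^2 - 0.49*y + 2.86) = 5.06*y^2 + 1.52*y - 5.66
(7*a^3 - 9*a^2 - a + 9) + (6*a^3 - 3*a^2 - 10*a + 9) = 13*a^3 - 12*a^2 - 11*a + 18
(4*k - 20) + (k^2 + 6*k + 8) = k^2 + 10*k - 12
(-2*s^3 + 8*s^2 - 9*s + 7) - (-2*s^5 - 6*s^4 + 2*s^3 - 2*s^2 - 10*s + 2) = 2*s^5 + 6*s^4 - 4*s^3 + 10*s^2 + s + 5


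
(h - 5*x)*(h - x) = h^2 - 6*h*x + 5*x^2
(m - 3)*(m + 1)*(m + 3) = m^3 + m^2 - 9*m - 9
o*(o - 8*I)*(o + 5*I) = o^3 - 3*I*o^2 + 40*o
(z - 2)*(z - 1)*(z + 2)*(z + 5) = z^4 + 4*z^3 - 9*z^2 - 16*z + 20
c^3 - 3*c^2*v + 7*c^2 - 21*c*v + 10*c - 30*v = (c + 2)*(c + 5)*(c - 3*v)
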